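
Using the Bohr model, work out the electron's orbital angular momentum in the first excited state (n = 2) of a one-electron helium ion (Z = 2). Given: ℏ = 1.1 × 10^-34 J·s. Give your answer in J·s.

L_n = nℏ = 2 × 1.1 × 10^-34 = 2.2 × 10^-34 J·s

2.2 × 10^-34 J·s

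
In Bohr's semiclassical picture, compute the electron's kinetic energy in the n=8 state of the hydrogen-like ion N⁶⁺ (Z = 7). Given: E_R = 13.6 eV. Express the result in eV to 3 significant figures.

For a Coulomb orbit the virial theorem gives K = −E_n.
E_n = −E_R·Z²/n², so K = E_R·Z²/n² = 13.6 × 7²/8² = 10.4 eV

10.4 eV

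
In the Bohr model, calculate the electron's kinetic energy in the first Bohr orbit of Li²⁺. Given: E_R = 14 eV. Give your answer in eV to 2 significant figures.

For a Coulomb orbit the virial theorem gives K = −E_n.
E_n = −E_R·Z²/n², so K = E_R·Z²/n² = 14 × 3²/1² = 130 eV

130 eV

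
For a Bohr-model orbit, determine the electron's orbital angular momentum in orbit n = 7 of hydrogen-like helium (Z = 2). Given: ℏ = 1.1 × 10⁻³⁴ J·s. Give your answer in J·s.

L_n = nℏ = 7 × 1.1 × 10⁻³⁴ = 7.7 × 10⁻³⁴ J·s

7.7 × 10⁻³⁴ J·s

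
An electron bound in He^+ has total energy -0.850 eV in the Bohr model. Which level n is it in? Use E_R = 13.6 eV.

8

E_n = −E_R Z²/n² ⇒ n² = E_R Z²/(−E_n) = 13.6 × 2² / 0.850 ≈ 64.00
n = 8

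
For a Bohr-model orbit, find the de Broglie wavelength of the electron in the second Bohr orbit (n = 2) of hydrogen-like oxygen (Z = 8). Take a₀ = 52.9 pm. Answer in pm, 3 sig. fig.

The Bohr quantisation condition is nλ = 2πr_n.
r_n = n²a₀/Z = 26.4 pm
λ = 2πr_n/n = 2π·26.4/2 = 83.1 pm

83.1 pm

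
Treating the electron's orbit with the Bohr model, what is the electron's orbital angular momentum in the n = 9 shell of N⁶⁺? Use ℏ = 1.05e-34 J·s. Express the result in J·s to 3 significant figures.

L_n = nℏ = 9 × 1.05e-34 = 9.45e-34 J·s

9.45e-34 J·s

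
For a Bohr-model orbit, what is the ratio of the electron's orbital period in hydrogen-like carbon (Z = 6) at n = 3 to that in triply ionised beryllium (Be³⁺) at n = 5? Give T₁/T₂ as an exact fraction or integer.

12/125

T ∝ Z^-2 · n^3
T₁/T₂ = (6/4)^-2 · (3/5)^3 = 12/125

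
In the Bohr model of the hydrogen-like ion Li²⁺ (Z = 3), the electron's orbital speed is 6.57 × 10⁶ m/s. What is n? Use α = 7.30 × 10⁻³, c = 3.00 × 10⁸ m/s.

v_n = Zαc/n ⇒ n = Zαc/v = 3 × 0.00730 × 3.00 × 10⁸ / 6.57 × 10⁶ ≈ 1.00
n = 1

1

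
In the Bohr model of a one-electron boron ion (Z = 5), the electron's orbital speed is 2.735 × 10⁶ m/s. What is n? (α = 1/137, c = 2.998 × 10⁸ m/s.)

4

v_n = Zαc/n ⇒ n = Zαc/v = 5 × 0.007299 × 2.998 × 10⁸ / 2.735 × 10⁶ ≈ 4.00
n = 4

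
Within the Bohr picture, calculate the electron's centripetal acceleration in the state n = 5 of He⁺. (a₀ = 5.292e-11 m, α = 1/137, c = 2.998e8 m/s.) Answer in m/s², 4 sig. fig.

r = n²a₀/Z = 6.615e-10 m, v = Zαc/n = 8.753e5 m/s
a = v²/r = (8.753e5)² / 6.615e-10 = 1.158e21 m/s²

1.158e21 m/s²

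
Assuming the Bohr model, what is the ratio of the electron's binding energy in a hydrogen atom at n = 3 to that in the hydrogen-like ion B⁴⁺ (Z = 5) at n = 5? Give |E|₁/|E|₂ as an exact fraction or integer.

|E| ∝ Z^2 · n^-2
|E|₁/|E|₂ = (1/5)^2 · (3/5)^-2 = 1/9

1/9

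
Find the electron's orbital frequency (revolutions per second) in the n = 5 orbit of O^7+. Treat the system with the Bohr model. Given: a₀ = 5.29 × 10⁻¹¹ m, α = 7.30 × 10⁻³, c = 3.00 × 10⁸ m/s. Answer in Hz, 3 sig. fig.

3.37 × 10¹⁵ Hz

r = n²a₀/Z = 1.65 × 10⁻¹⁰ m, v = Zαc/n = 3.50 × 10⁶ m/s
f = v/(2πr) = 3.37 × 10¹⁵ Hz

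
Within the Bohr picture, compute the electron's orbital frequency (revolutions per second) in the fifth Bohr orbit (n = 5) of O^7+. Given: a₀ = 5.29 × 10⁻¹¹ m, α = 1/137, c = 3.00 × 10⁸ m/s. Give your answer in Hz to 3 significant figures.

r = n²a₀/Z = 1.65 × 10⁻¹⁰ m, v = Zαc/n = 3.50 × 10⁶ m/s
f = v/(2πr) = 3.37 × 10¹⁵ Hz

3.37 × 10¹⁵ Hz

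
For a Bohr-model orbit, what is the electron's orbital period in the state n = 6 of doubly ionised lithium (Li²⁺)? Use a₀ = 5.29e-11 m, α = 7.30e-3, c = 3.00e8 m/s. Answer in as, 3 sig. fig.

3640 as

r = n²a₀/Z = 6²·5.29e-11/3 = 6.35e-10 m
v = Zαc/n = 3·0.00730·3.00e8/6 = 1.09e6 m/s
T = 2πr/v = 3.64e-15 s = 3640 as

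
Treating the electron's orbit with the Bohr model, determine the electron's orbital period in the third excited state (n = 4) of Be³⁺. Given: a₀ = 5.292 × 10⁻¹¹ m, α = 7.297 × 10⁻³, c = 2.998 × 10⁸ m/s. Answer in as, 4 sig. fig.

608.0 as

r = n²a₀/Z = 4²·5.292 × 10⁻¹¹/4 = 2.117 × 10⁻¹⁰ m
v = Zαc/n = 4·0.007297·2.998 × 10⁸/4 = 2.188 × 10⁶ m/s
T = 2πr/v = 6.080 × 10⁻¹⁶ s = 608.0 as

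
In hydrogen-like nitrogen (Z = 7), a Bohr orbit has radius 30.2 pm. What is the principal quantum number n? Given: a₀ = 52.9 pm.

r_n = n²a₀/Z ⇒ n² = rZ/a₀ = 30.2 × 7 / 52.9 ≈ 4.00
n = 2

2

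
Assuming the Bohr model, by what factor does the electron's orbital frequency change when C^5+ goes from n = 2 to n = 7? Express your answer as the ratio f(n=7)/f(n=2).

f ∝ Z^2 · n^-3; with Z fixed, f ∝ n^-3.
f(n=7)/f(n=2) = (7/2)^-3 = 8/343

8/343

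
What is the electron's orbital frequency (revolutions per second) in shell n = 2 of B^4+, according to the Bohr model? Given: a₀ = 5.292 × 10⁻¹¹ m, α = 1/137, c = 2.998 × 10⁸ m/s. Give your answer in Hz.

2.057 × 10¹⁶ Hz

r = n²a₀/Z = 4.234 × 10⁻¹¹ m, v = Zαc/n = 5.471 × 10⁶ m/s
f = v/(2πr) = 2.057 × 10¹⁶ Hz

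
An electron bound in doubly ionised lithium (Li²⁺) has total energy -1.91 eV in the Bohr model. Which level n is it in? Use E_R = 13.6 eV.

8

E_n = −E_R Z²/n² ⇒ n² = E_R Z²/(−E_n) = 13.6 × 3² / 1.91 ≈ 64.08
n = 8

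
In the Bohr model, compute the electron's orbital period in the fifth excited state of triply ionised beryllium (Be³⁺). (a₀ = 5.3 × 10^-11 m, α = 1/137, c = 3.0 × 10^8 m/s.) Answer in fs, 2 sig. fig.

2.1 fs

r = n²a₀/Z = 6²·5.3 × 10^-11/4 = 4.8 × 10^-10 m
v = Zαc/n = 4·0.0073·3.0 × 10^8/6 = 1.5 × 10^6 m/s
T = 2πr/v = 2.1 × 10^-15 s = 2.1 fs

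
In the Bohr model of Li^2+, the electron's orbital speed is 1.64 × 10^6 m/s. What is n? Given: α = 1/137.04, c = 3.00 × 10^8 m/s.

v_n = Zαc/n ⇒ n = Zαc/v = 3 × 0.00730 × 3.00 × 10^8 / 1.64 × 10^6 ≈ 4.00
n = 4

4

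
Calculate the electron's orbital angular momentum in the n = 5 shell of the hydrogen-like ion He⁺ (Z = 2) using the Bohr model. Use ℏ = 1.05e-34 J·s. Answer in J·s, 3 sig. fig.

L_n = nℏ = 5 × 1.05e-34 = 5.25e-34 J·s

5.25e-34 J·s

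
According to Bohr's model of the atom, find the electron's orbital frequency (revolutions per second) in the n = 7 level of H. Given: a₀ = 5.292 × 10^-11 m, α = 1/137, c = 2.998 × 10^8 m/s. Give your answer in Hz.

r = n²a₀/Z = 2.593 × 10^-9 m, v = Zαc/n = 3.126 × 10^5 m/s
f = v/(2πr) = 1.919 × 10^13 Hz

1.919 × 10^13 Hz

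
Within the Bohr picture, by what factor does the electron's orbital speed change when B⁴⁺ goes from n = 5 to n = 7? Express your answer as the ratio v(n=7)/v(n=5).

v ∝ Z^1 · n^-1; with Z fixed, v ∝ n^-1.
v(n=7)/v(n=5) = (7/5)^-1 = 5/7

5/7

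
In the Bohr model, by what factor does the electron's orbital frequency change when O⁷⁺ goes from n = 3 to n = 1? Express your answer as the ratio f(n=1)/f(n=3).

f ∝ Z^2 · n^-3; with Z fixed, f ∝ n^-3.
f(n=1)/f(n=3) = (1/3)^-3 = 27

27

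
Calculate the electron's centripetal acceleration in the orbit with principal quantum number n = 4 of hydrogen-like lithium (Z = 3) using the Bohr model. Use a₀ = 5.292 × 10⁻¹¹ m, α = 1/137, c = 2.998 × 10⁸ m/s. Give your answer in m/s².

r = n²a₀/Z = 2.822 × 10⁻¹⁰ m, v = Zαc/n = 1.641 × 10⁶ m/s
a = v²/r = (1.641 × 10⁶)² / 2.822 × 10⁻¹⁰ = 9.544 × 10²¹ m/s²

9.544 × 10²¹ m/s²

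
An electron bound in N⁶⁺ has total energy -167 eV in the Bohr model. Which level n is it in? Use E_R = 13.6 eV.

2

E_n = −E_R Z²/n² ⇒ n² = E_R Z²/(−E_n) = 13.6 × 7² / 167 ≈ 3.99
n = 2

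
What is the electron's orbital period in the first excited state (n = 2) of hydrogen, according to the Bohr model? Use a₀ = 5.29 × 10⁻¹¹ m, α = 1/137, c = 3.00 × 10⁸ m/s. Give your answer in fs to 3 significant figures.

1.21 fs

r = n²a₀/Z = 2²·5.29 × 10⁻¹¹/1 = 2.12 × 10⁻¹⁰ m
v = Zαc/n = 1·0.00730·3.00 × 10⁸/2 = 1.09 × 10⁶ m/s
T = 2πr/v = 1.21 × 10⁻¹⁵ s = 1.21 fs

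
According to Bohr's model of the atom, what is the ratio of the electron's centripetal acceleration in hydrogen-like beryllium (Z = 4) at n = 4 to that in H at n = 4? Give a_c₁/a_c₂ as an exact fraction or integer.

a_c ∝ Z^3 · n^-4
a_c₁/a_c₂ = (4/1)^3 · (4/4)^-4 = 64

64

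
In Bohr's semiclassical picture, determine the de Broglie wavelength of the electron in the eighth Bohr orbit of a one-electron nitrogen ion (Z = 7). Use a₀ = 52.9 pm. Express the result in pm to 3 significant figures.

380 pm

The Bohr quantisation condition is nλ = 2πr_n.
r_n = n²a₀/Z = 484 pm
λ = 2πr_n/n = 2π·484/8 = 380 pm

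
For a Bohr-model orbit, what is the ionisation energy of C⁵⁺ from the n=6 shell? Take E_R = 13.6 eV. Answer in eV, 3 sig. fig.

13.6 eV

E_n = −E_R·Z²/n² = −13.6 × 6²/6² eV = -13.6 eV
Ionisation energy = −E_n = 13.6 eV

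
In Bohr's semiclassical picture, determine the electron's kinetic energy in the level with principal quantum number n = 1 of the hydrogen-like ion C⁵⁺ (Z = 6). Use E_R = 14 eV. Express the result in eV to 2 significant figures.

For a Coulomb orbit the virial theorem gives K = −E_n.
E_n = −E_R·Z²/n², so K = E_R·Z²/n² = 14 × 6²/1² = 500 eV

500 eV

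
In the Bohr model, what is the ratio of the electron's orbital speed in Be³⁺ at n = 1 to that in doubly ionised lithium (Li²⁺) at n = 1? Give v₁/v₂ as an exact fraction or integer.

4/3

v ∝ Z^1 · n^-1
v₁/v₂ = (4/3)^1 · (1/1)^-1 = 4/3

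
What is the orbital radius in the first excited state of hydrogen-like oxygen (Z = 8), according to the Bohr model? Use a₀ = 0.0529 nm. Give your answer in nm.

r_n = n²a₀/Z = 2² × 0.0529 / 8
    = 4 × 0.0529 / 8 = 0.0265 nm

0.0265 nm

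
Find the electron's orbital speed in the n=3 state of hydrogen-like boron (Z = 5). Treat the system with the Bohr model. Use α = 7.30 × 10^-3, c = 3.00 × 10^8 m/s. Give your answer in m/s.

3.65 × 10^6 m/s

v_n = Zαc/n = 5 × 0.00730 × 3.00 × 10^8 / 3
    = 3.65 × 10^6 m/s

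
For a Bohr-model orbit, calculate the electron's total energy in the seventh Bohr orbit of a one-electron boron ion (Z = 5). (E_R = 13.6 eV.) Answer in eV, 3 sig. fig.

E_n = −E_R·Z²/n² = −13.6 × 5²/7² = -6.94 eV

-6.94 eV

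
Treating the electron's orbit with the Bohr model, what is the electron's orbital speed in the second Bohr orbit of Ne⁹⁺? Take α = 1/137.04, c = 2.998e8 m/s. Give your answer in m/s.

1.094e7 m/s

v_n = Zαc/n = 10 × 0.007297 × 2.998e8 / 2
    = 1.094e7 m/s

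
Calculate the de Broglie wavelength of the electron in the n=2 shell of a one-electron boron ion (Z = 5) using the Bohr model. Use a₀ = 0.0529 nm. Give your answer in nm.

0.133 nm

The Bohr quantisation condition is nλ = 2πr_n.
r_n = n²a₀/Z = 0.0423 nm
λ = 2πr_n/n = 2π·0.0423/2 = 0.133 nm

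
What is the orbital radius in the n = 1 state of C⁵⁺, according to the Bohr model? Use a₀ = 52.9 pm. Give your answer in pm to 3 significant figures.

r_n = n²a₀/Z = 1² × 52.9 / 6
    = 1 × 52.9 / 6 = 8.82 pm

8.82 pm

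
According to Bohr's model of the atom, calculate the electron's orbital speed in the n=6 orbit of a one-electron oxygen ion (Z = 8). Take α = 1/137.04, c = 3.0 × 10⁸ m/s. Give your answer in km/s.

v_n = Zαc/n = 8 × 0.0073 × 3.0 × 10⁸ / 6
    = 2900 km/s

2900 km/s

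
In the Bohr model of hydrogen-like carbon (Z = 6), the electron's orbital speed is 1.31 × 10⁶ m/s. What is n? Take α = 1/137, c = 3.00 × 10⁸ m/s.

10

v_n = Zαc/n ⇒ n = Zαc/v = 6 × 0.00730 × 3.00 × 10⁸ / 1.31 × 10⁶ ≈ 10.03
n = 10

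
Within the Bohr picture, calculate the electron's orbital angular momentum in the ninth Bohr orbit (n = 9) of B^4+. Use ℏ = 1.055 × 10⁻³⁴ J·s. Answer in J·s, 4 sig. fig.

L_n = nℏ = 9 × 1.055 × 10⁻³⁴ = 9.495 × 10⁻³⁴ J·s

9.495 × 10⁻³⁴ J·s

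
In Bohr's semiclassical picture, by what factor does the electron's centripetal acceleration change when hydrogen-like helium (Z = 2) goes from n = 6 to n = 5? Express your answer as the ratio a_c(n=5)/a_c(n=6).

a_c ∝ Z^3 · n^-4; with Z fixed, a_c ∝ n^-4.
a_c(n=5)/a_c(n=6) = (5/6)^-4 = 1296/625

1296/625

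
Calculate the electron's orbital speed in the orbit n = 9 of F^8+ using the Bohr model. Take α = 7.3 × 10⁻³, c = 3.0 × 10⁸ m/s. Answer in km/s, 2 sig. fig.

v_n = Zαc/n = 9 × 0.0073 × 3.0 × 10⁸ / 9
    = 2200 km/s

2200 km/s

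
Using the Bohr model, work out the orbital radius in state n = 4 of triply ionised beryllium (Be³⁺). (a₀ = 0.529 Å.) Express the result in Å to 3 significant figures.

r_n = n²a₀/Z = 4² × 0.529 / 4
    = 16 × 0.529 / 4 = 2.12 Å

2.12 Å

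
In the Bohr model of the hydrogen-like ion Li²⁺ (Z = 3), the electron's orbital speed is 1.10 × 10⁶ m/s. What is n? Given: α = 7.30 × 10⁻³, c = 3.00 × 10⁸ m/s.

v_n = Zαc/n ⇒ n = Zαc/v = 3 × 0.00730 × 3.00 × 10⁸ / 1.10 × 10⁶ ≈ 5.97
n = 6

6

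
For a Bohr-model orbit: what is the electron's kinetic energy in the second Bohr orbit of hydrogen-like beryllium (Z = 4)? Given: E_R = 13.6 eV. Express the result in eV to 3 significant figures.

54.4 eV

For a Coulomb orbit the virial theorem gives K = −E_n.
E_n = −E_R·Z²/n², so K = E_R·Z²/n² = 13.6 × 4²/2² = 54.4 eV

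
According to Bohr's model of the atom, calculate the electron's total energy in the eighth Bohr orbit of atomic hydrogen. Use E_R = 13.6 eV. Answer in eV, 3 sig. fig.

-0.212 eV

E_n = −E_R·Z²/n² = −13.6 × 1²/8² = -0.212 eV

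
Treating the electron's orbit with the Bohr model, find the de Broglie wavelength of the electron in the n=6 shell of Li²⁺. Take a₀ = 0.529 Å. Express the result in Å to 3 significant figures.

The Bohr quantisation condition is nλ = 2πr_n.
r_n = n²a₀/Z = 6.35 Å
λ = 2πr_n/n = 2π·6.35/6 = 6.65 Å

6.65 Å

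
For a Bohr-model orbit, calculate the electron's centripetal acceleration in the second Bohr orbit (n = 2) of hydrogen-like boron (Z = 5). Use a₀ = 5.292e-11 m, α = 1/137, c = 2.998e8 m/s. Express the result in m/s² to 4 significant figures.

7.070e23 m/s²

r = n²a₀/Z = 4.234e-11 m, v = Zαc/n = 5.471e6 m/s
a = v²/r = (5.471e6)² / 4.234e-11 = 7.070e23 m/s²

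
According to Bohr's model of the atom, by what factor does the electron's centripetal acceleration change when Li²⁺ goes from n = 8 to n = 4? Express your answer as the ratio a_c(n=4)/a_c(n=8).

a_c ∝ Z^3 · n^-4; with Z fixed, a_c ∝ n^-4.
a_c(n=4)/a_c(n=8) = (4/8)^-4 = 16

16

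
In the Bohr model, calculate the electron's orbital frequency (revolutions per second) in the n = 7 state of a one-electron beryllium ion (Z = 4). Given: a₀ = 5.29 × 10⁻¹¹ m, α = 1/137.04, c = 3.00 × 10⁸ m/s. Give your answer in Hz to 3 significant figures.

r = n²a₀/Z = 6.48 × 10⁻¹⁰ m, v = Zαc/n = 1.25 × 10⁶ m/s
f = v/(2πr) = 3.07 × 10¹⁴ Hz

3.07 × 10¹⁴ Hz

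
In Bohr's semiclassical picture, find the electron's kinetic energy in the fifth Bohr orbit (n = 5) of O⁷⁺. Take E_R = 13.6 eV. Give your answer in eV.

For a Coulomb orbit the virial theorem gives K = −E_n.
E_n = −E_R·Z²/n², so K = E_R·Z²/n² = 13.6 × 8²/5² = 34.8 eV

34.8 eV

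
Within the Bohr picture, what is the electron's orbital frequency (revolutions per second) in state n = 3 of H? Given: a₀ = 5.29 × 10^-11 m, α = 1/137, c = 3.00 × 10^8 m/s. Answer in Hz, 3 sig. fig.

2.44 × 10^14 Hz

r = n²a₀/Z = 4.76 × 10^-10 m, v = Zαc/n = 7.30 × 10^5 m/s
f = v/(2πr) = 2.44 × 10^14 Hz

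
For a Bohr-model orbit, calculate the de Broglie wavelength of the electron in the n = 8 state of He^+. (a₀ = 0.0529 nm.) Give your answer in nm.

1.33 nm

The Bohr quantisation condition is nλ = 2πr_n.
r_n = n²a₀/Z = 1.69 nm
λ = 2πr_n/n = 2π·1.69/8 = 1.33 nm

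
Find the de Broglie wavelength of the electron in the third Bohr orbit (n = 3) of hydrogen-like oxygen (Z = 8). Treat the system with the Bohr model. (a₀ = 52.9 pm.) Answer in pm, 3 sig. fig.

125 pm

The Bohr quantisation condition is nλ = 2πr_n.
r_n = n²a₀/Z = 59.5 pm
λ = 2πr_n/n = 2π·59.5/3 = 125 pm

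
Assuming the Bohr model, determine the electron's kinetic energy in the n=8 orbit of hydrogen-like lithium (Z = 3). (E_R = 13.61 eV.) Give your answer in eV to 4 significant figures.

1.914 eV

For a Coulomb orbit the virial theorem gives K = −E_n.
E_n = −E_R·Z²/n², so K = E_R·Z²/n² = 13.61 × 3²/8² = 1.914 eV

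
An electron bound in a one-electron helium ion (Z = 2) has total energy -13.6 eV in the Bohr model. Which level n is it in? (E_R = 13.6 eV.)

2

E_n = −E_R Z²/n² ⇒ n² = E_R Z²/(−E_n) = 13.6 × 2² / 13.6 ≈ 4.00
n = 2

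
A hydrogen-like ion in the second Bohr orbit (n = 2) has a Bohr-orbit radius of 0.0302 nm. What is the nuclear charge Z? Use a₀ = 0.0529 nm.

r_n = n²a₀/Z ⇒ Z = n²a₀/r = 2² × 0.0529 / 0.0302 ≈ 7.01
Z = 7

7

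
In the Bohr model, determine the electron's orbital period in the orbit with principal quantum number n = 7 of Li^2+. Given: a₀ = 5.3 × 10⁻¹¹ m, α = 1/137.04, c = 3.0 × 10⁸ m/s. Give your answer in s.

5.8 × 10⁻¹⁵ s

r = n²a₀/Z = 7²·5.3 × 10⁻¹¹/3 = 8.7 × 10⁻¹⁰ m
v = Zαc/n = 3·0.0073·3.0 × 10⁸/7 = 9.4 × 10⁵ m/s
T = 2πr/v = 5.8 × 10⁻¹⁵ s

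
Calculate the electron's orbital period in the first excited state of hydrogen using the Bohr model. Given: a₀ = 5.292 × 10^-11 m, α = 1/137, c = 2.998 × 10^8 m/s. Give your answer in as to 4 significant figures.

1216 as

r = n²a₀/Z = 2²·5.292 × 10^-11/1 = 2.117 × 10^-10 m
v = Zαc/n = 1·0.007299·2.998 × 10^8/2 = 1.094 × 10^6 m/s
T = 2πr/v = 1.216 × 10^-15 s = 1216 as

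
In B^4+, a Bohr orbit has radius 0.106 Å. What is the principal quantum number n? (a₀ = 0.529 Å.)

r_n = n²a₀/Z ⇒ n² = rZ/a₀ = 0.106 × 5 / 0.529 ≈ 1.00
n = 1

1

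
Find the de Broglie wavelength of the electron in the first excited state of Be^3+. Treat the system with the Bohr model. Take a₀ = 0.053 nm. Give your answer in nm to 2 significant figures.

0.17 nm

The Bohr quantisation condition is nλ = 2πr_n.
r_n = n²a₀/Z = 0.053 nm
λ = 2πr_n/n = 2π·0.053/2 = 0.17 nm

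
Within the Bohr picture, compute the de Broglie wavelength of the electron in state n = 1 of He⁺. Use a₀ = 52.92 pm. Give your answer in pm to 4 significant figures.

166.3 pm

The Bohr quantisation condition is nλ = 2πr_n.
r_n = n²a₀/Z = 26.46 pm
λ = 2πr_n/n = 2π·26.46/1 = 166.3 pm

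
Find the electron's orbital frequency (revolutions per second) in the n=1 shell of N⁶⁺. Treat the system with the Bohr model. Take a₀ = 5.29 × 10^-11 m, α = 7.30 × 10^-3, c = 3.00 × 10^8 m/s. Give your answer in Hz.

3.23 × 10^17 Hz

r = n²a₀/Z = 7.56 × 10^-12 m, v = Zαc/n = 1.53 × 10^7 m/s
f = v/(2πr) = 3.23 × 10^17 Hz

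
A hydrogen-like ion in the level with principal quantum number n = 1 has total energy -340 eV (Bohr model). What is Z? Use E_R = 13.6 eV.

E_n = −E_R Z²/n² ⇒ Z² = −E_n n²/E_R = 340 × 1² / 13.6 ≈ 25.00
Z = 5

5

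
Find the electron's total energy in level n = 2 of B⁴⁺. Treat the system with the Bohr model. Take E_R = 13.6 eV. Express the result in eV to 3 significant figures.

-85.0 eV

E_n = −E_R·Z²/n² = −13.6 × 5²/2² = -85.0 eV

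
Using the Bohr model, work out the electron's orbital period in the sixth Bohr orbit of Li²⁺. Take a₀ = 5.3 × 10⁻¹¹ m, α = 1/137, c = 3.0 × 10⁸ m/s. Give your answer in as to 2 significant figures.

r = n²a₀/Z = 6²·5.3 × 10⁻¹¹/3 = 6.4 × 10⁻¹⁰ m
v = Zαc/n = 3·0.0073·3.0 × 10⁸/6 = 1.1 × 10⁶ m/s
T = 2πr/v = 3.6 × 10⁻¹⁵ s = 3600 as

3600 as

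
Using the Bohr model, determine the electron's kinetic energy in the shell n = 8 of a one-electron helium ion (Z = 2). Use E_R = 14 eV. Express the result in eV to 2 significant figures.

For a Coulomb orbit the virial theorem gives K = −E_n.
E_n = −E_R·Z²/n², so K = E_R·Z²/n² = 14 × 2²/8² = 0.88 eV

0.88 eV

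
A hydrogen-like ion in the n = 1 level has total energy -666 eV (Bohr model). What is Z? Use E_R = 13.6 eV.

7

E_n = −E_R Z²/n² ⇒ Z² = −E_n n²/E_R = 666 × 1² / 13.6 ≈ 48.97
Z = 7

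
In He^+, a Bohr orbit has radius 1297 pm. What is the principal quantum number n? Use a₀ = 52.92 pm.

r_n = n²a₀/Z ⇒ n² = rZ/a₀ = 1297 × 2 / 52.92 ≈ 49.02
n = 7

7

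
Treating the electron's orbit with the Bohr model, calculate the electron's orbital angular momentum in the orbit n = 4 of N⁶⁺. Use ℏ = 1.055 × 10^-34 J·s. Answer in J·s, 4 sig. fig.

4.220 × 10^-34 J·s

L_n = nℏ = 4 × 1.055 × 10^-34 = 4.220 × 10^-34 J·s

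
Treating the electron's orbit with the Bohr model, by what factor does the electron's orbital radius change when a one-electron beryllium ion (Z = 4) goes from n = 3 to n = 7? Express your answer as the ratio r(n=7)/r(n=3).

r ∝ Z^-1 · n^2; with Z fixed, r ∝ n^2.
r(n=7)/r(n=3) = (7/3)^2 = 49/9

49/9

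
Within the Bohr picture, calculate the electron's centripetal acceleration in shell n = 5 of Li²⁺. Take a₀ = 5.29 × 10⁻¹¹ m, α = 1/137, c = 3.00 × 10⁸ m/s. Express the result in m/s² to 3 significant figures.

r = n²a₀/Z = 4.41 × 10⁻¹⁰ m, v = Zαc/n = 1.31 × 10⁶ m/s
a = v²/r = (1.31 × 10⁶)² / 4.41 × 10⁻¹⁰ = 3.92 × 10²¹ m/s²

3.92 × 10²¹ m/s²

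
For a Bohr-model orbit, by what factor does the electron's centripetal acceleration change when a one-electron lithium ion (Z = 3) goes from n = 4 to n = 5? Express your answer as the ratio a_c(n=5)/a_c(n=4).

256/625

a_c ∝ Z^3 · n^-4; with Z fixed, a_c ∝ n^-4.
a_c(n=5)/a_c(n=4) = (5/4)^-4 = 256/625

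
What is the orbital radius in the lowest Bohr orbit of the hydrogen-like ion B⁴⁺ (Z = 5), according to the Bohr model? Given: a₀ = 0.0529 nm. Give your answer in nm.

0.0106 nm

r_n = n²a₀/Z = 1² × 0.0529 / 5
    = 1 × 0.0529 / 5 = 0.0106 nm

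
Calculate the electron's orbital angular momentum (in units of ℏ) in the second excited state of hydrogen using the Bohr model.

L_n = nℏ, so L/ℏ = n = 3.

3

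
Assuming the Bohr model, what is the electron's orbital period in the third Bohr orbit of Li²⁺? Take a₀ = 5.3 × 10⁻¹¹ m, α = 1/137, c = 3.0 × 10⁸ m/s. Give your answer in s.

r = n²a₀/Z = 3²·5.3 × 10⁻¹¹/3 = 1.6 × 10⁻¹⁰ m
v = Zαc/n = 3·0.0073·3.0 × 10⁸/3 = 2.2 × 10⁶ m/s
T = 2πr/v = 4.6 × 10⁻¹⁶ s

4.6 × 10⁻¹⁶ s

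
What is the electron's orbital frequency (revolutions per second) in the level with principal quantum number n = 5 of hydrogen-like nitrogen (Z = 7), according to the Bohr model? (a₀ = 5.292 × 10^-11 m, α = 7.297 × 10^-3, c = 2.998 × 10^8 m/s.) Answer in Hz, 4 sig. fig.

2.579 × 10^15 Hz

r = n²a₀/Z = 1.890 × 10^-10 m, v = Zαc/n = 3.063 × 10^6 m/s
f = v/(2πr) = 2.579 × 10^15 Hz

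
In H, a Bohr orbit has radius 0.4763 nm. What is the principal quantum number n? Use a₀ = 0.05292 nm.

3

r_n = n²a₀/Z ⇒ n² = rZ/a₀ = 0.4763 × 1 / 0.05292 ≈ 9.00
n = 3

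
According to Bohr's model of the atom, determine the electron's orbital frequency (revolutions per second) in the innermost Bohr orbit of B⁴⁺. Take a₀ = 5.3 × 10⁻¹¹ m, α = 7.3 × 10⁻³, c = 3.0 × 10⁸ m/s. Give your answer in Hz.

r = n²a₀/Z = 1.1 × 10⁻¹¹ m, v = Zαc/n = 1.1 × 10⁷ m/s
f = v/(2πr) = 1.6 × 10¹⁷ Hz

1.6 × 10¹⁷ Hz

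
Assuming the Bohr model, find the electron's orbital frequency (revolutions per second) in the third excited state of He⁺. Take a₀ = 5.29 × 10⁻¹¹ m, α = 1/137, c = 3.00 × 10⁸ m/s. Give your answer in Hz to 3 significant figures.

4.12 × 10¹⁴ Hz

r = n²a₀/Z = 4.23 × 10⁻¹⁰ m, v = Zαc/n = 1.09 × 10⁶ m/s
f = v/(2πr) = 4.12 × 10¹⁴ Hz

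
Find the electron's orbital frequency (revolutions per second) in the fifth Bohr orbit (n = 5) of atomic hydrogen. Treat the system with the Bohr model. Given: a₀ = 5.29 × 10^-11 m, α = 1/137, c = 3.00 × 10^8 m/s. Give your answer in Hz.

5.27 × 10^13 Hz

r = n²a₀/Z = 1.32 × 10^-9 m, v = Zαc/n = 4.38 × 10^5 m/s
f = v/(2πr) = 5.27 × 10^13 Hz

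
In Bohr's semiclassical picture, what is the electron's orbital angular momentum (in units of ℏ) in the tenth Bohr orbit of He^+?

L_n = nℏ, so L/ℏ = n = 10.

10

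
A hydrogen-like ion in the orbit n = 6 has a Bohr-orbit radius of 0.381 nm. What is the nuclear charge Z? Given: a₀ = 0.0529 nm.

r_n = n²a₀/Z ⇒ Z = n²a₀/r = 6² × 0.0529 / 0.381 ≈ 5.00
Z = 5

5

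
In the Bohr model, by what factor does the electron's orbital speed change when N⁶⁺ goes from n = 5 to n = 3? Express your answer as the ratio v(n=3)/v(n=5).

5/3

v ∝ Z^1 · n^-1; with Z fixed, v ∝ n^-1.
v(n=3)/v(n=5) = (3/5)^-1 = 5/3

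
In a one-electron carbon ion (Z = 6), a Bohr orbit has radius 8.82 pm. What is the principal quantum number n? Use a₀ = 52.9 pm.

1

r_n = n²a₀/Z ⇒ n² = rZ/a₀ = 8.82 × 6 / 52.9 ≈ 1.00
n = 1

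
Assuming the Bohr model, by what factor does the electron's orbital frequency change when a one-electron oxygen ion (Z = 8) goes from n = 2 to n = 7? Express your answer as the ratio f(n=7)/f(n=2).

f ∝ Z^2 · n^-3; with Z fixed, f ∝ n^-3.
f(n=7)/f(n=2) = (7/2)^-3 = 8/343

8/343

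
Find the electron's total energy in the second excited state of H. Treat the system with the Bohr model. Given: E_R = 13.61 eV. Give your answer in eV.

E_n = −E_R·Z²/n² = −13.61 × 1²/3² = -1.512 eV

-1.512 eV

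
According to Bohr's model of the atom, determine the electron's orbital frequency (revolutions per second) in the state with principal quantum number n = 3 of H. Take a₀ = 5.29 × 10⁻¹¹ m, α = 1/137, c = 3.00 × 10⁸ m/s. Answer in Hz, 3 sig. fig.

r = n²a₀/Z = 4.76 × 10⁻¹⁰ m, v = Zαc/n = 7.30 × 10⁵ m/s
f = v/(2πr) = 2.44 × 10¹⁴ Hz

2.44 × 10¹⁴ Hz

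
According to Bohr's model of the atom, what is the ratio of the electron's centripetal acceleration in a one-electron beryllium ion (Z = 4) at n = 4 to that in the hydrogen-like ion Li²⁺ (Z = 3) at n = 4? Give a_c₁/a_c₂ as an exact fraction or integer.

64/27

a_c ∝ Z^3 · n^-4
a_c₁/a_c₂ = (4/3)^3 · (4/4)^-4 = 64/27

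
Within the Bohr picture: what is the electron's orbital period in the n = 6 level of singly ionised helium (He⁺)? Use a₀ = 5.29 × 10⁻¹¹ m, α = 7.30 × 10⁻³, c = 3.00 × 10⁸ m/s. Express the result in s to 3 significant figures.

r = n²a₀/Z = 6²·5.29 × 10⁻¹¹/2 = 9.52 × 10⁻¹⁰ m
v = Zαc/n = 2·0.00730·3.00 × 10⁸/6 = 7.30 × 10⁵ m/s
T = 2πr/v = 8.20 × 10⁻¹⁵ s

8.20 × 10⁻¹⁵ s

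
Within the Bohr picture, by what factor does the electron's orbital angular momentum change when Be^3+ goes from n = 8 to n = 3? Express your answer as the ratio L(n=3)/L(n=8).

L = nℏ depends only on n, so L ∝ n.
L(n=3)/L(n=8) = (3/8)^1 = 3/8

3/8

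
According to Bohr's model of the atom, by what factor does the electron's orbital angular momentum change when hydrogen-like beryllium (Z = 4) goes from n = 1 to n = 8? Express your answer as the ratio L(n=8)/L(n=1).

L = nℏ depends only on n, so L ∝ n.
L(n=8)/L(n=1) = (8/1)^1 = 8

8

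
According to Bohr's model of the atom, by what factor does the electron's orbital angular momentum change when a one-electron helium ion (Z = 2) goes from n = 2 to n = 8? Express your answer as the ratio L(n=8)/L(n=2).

L = nℏ depends only on n, so L ∝ n.
L(n=8)/L(n=2) = (8/2)^1 = 4

4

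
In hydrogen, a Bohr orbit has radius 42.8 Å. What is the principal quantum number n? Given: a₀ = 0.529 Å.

9

r_n = n²a₀/Z ⇒ n² = rZ/a₀ = 42.8 × 1 / 0.529 ≈ 80.91
n = 9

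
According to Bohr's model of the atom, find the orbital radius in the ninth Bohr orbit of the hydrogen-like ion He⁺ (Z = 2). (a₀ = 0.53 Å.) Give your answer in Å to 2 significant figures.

21 Å

r_n = n²a₀/Z = 9² × 0.53 / 2
    = 81 × 0.53 / 2 = 21 Å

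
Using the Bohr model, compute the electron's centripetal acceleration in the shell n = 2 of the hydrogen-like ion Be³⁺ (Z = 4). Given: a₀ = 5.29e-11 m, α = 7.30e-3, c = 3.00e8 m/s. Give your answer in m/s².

r = n²a₀/Z = 5.29e-11 m, v = Zαc/n = 4.38e6 m/s
a = v²/r = (4.38e6)² / 5.29e-11 = 3.63e23 m/s²

3.63e23 m/s²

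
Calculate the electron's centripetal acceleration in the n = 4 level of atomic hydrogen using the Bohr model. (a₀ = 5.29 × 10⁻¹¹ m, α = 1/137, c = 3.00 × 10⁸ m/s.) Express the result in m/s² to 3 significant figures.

3.54 × 10²⁰ m/s²

r = n²a₀/Z = 8.46 × 10⁻¹⁰ m, v = Zαc/n = 5.47 × 10⁵ m/s
a = v²/r = (5.47 × 10⁵)² / 8.46 × 10⁻¹⁰ = 3.54 × 10²⁰ m/s²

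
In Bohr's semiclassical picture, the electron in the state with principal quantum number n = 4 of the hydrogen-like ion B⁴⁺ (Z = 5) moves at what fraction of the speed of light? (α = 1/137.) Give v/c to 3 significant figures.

v_n = Zαc/n, so v/c = Zα/n = 5 × 0.00730 / 4 = 0.00912

0.00912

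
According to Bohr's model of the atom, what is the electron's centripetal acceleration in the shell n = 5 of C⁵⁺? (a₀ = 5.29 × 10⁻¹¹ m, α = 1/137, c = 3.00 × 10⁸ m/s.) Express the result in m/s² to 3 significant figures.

r = n²a₀/Z = 2.20 × 10⁻¹⁰ m, v = Zαc/n = 2.63 × 10⁶ m/s
a = v²/r = (2.63 × 10⁶)² / 2.20 × 10⁻¹⁰ = 3.13 × 10²² m/s²

3.13 × 10²² m/s²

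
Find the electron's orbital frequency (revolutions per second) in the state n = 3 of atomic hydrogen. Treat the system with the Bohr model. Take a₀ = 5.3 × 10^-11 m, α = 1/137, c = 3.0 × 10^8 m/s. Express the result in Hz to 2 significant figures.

r = n²a₀/Z = 4.8 × 10^-10 m, v = Zαc/n = 7.3 × 10^5 m/s
f = v/(2πr) = 2.4 × 10^14 Hz

2.4 × 10^14 Hz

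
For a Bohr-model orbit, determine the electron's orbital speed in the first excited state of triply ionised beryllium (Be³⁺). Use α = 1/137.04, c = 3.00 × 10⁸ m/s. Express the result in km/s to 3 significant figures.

4380 km/s

v_n = Zαc/n = 4 × 0.00730 × 3.00 × 10⁸ / 2
    = 4380 km/s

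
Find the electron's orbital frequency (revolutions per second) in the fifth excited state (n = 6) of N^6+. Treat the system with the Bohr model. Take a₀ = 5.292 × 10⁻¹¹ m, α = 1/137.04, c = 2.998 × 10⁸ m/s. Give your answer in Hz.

1.493 × 10¹⁵ Hz

r = n²a₀/Z = 2.722 × 10⁻¹⁰ m, v = Zαc/n = 2.552 × 10⁶ m/s
f = v/(2πr) = 1.493 × 10¹⁵ Hz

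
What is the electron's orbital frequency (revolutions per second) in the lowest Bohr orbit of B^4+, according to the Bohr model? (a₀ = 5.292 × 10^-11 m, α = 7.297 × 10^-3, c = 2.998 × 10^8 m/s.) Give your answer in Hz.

r = n²a₀/Z = 1.058 × 10^-11 m, v = Zαc/n = 1.094 × 10^7 m/s
f = v/(2πr) = 1.645 × 10^17 Hz

1.645 × 10^17 Hz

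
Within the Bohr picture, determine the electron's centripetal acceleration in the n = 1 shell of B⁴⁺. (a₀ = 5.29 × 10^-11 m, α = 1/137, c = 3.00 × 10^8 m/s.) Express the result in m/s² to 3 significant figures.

r = n²a₀/Z = 1.06 × 10^-11 m, v = Zαc/n = 1.09 × 10^7 m/s
a = v²/r = (1.09 × 10^7)² / 1.06 × 10^-11 = 1.13 × 10^25 m/s²

1.13 × 10^25 m/s²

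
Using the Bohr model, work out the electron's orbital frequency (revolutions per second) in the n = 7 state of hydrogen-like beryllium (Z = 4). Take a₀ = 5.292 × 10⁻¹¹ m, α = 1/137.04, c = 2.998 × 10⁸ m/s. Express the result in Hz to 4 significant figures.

r = n²a₀/Z = 6.483 × 10⁻¹⁰ m, v = Zαc/n = 1.250 × 10⁶ m/s
f = v/(2πr) = 3.069 × 10¹⁴ Hz

3.069 × 10¹⁴ Hz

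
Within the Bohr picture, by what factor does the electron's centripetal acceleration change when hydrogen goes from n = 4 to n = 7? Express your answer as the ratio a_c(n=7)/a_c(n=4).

a_c ∝ Z^3 · n^-4; with Z fixed, a_c ∝ n^-4.
a_c(n=7)/a_c(n=4) = (7/4)^-4 = 256/2401

256/2401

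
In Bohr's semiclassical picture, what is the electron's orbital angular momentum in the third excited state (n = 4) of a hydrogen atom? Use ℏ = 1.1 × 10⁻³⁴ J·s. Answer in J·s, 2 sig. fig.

4.4 × 10⁻³⁴ J·s

L_n = nℏ = 4 × 1.1 × 10⁻³⁴ = 4.4 × 10⁻³⁴ J·s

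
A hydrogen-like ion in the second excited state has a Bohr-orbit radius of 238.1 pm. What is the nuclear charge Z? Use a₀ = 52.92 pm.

r_n = n²a₀/Z ⇒ Z = n²a₀/r = 3² × 52.92 / 238.1 ≈ 2.00
Z = 2

2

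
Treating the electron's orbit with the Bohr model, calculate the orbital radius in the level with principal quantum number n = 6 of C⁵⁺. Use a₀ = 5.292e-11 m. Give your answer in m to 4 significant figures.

3.175e-10 m

r_n = n²a₀/Z = 6² × 5.292e-11 / 6
    = 36 × 5.292e-11 / 6 = 3.175e-10 m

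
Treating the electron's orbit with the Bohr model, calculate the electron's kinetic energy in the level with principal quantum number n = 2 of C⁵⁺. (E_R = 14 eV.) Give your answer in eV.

For a Coulomb orbit the virial theorem gives K = −E_n.
E_n = −E_R·Z²/n², so K = E_R·Z²/n² = 14 × 6²/2² = 130 eV

130 eV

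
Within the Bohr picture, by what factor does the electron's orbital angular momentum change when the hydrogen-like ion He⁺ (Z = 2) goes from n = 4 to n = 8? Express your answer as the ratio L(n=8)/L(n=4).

2

L = nℏ depends only on n, so L ∝ n.
L(n=8)/L(n=4) = (8/4)^1 = 2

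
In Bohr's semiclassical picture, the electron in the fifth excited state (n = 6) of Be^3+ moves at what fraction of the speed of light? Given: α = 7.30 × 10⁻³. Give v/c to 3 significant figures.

0.00487

v_n = Zαc/n, so v/c = Zα/n = 4 × 0.00730 / 6 = 0.00487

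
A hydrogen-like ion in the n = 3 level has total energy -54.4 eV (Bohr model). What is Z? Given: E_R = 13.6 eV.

6

E_n = −E_R Z²/n² ⇒ Z² = −E_n n²/E_R = 54.4 × 3² / 13.6 ≈ 36.00
Z = 6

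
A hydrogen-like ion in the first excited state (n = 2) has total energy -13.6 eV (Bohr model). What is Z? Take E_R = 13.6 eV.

E_n = −E_R Z²/n² ⇒ Z² = −E_n n²/E_R = 13.6 × 2² / 13.6 ≈ 4.00
Z = 2

2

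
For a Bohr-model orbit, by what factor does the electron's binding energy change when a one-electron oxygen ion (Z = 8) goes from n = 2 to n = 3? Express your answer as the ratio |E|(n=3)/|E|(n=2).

4/9

|E| ∝ Z^2 · n^-2; with Z fixed, |E| ∝ n^-2.
|E|(n=3)/|E|(n=2) = (3/2)^-2 = 4/9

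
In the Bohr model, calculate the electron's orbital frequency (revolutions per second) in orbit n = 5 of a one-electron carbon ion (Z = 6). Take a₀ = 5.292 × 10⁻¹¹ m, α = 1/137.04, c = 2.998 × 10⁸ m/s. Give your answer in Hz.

r = n²a₀/Z = 2.205 × 10⁻¹⁰ m, v = Zαc/n = 2.625 × 10⁶ m/s
f = v/(2πr) = 1.895 × 10¹⁵ Hz

1.895 × 10¹⁵ Hz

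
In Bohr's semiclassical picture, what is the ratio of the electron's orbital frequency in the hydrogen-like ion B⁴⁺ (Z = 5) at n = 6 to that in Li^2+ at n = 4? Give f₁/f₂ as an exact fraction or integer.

200/243

f ∝ Z^2 · n^-3
f₁/f₂ = (5/3)^2 · (6/4)^-3 = 200/243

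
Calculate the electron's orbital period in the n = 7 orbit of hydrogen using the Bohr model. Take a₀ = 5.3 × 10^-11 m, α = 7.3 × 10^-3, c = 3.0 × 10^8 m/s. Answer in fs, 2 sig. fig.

52 fs

r = n²a₀/Z = 7²·5.3 × 10^-11/1 = 2.6 × 10^-9 m
v = Zαc/n = 1·0.0073·3.0 × 10^8/7 = 3.1 × 10^5 m/s
T = 2πr/v = 5.2 × 10^-14 s = 52 fs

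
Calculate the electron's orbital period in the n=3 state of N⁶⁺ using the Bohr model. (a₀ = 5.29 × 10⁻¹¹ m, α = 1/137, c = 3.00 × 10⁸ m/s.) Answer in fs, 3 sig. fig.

r = n²a₀/Z = 3²·5.29 × 10⁻¹¹/7 = 6.80 × 10⁻¹¹ m
v = Zαc/n = 7·0.00730·3.00 × 10⁸/3 = 5.11 × 10⁶ m/s
T = 2πr/v = 8.36 × 10⁻¹⁷ s = 0.0836 fs

0.0836 fs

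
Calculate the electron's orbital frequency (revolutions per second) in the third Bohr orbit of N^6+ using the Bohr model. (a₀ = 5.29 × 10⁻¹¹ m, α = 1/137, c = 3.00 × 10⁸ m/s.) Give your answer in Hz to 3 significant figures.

r = n²a₀/Z = 6.80 × 10⁻¹¹ m, v = Zαc/n = 5.11 × 10⁶ m/s
f = v/(2πr) = 1.20 × 10¹⁶ Hz

1.20 × 10¹⁶ Hz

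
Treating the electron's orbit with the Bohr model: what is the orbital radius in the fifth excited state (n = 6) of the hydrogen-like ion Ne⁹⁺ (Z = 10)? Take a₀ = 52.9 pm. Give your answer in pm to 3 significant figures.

190 pm

r_n = n²a₀/Z = 6² × 52.9 / 10
    = 36 × 52.9 / 10 = 190 pm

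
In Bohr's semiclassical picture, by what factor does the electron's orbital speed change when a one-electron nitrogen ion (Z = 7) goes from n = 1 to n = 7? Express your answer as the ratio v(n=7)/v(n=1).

1/7

v ∝ Z^1 · n^-1; with Z fixed, v ∝ n^-1.
v(n=7)/v(n=1) = (7/1)^-1 = 1/7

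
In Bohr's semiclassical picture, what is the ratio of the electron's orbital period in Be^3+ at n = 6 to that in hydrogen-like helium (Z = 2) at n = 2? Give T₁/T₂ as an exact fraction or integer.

T ∝ Z^-2 · n^3
T₁/T₂ = (4/2)^-2 · (6/2)^3 = 27/4

27/4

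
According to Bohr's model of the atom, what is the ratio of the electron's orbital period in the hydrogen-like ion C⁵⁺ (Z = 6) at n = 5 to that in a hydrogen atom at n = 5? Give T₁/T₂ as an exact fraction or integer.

T ∝ Z^-2 · n^3
T₁/T₂ = (6/1)^-2 · (5/5)^3 = 1/36

1/36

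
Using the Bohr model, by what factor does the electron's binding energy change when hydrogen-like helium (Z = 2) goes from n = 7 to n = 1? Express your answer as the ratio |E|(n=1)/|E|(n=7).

49

|E| ∝ Z^2 · n^-2; with Z fixed, |E| ∝ n^-2.
|E|(n=1)/|E|(n=7) = (1/7)^-2 = 49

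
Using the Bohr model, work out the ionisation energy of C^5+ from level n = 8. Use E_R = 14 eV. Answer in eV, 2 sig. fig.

E_n = −E_R·Z²/n² = −14 × 6²/8² eV = -7.9 eV
Ionisation energy = −E_n = 7.9 eV

7.9 eV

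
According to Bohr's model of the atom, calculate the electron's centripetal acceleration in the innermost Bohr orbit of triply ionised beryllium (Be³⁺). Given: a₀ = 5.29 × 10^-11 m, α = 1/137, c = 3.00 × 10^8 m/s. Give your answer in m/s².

r = n²a₀/Z = 1.32 × 10^-11 m, v = Zαc/n = 8.76 × 10^6 m/s
a = v²/r = (8.76 × 10^6)² / 1.32 × 10^-11 = 5.80 × 10^24 m/s²

5.80 × 10^24 m/s²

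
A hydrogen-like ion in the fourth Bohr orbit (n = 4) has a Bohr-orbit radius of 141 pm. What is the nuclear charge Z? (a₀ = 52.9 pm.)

6

r_n = n²a₀/Z ⇒ Z = n²a₀/r = 4² × 52.9 / 141 ≈ 6.00
Z = 6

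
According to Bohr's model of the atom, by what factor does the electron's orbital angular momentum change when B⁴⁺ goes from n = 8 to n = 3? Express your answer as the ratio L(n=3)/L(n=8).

3/8

L = nℏ depends only on n, so L ∝ n.
L(n=3)/L(n=8) = (3/8)^1 = 3/8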